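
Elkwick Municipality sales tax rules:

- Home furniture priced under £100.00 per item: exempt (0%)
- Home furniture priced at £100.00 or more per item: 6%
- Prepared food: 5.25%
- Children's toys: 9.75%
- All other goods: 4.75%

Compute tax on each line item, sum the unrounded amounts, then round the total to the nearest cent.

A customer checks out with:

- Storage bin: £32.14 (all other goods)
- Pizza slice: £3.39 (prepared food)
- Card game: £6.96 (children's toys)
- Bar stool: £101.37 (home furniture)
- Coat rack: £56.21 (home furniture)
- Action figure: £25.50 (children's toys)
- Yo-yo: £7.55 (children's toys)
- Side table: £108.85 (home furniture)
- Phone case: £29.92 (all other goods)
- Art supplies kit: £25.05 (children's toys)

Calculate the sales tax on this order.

Storage bin £32.14: all other goods → 4.75% → £1.52665
Pizza slice £3.39: prepared food → 5.25% → £0.177975
Card game £6.96: children's toys → 9.75% → £0.6786
Bar stool £101.37: home furniture, £100.00 or more → 6% → £6.0822
Coat rack £56.21: home furniture, under £100.00 → 0% → £0.00
Action figure £25.50: children's toys → 9.75% → £2.48625
Yo-yo £7.55: children's toys → 9.75% → £0.736125
Side table £108.85: home furniture, £100.00 or more → 6% → £6.531
Phone case £29.92: all other goods → 4.75% → £1.4212
Art supplies kit £25.05: children's toys → 9.75% → £2.442375
Unrounded tax sum = £22.082375 → £22.08

£22.08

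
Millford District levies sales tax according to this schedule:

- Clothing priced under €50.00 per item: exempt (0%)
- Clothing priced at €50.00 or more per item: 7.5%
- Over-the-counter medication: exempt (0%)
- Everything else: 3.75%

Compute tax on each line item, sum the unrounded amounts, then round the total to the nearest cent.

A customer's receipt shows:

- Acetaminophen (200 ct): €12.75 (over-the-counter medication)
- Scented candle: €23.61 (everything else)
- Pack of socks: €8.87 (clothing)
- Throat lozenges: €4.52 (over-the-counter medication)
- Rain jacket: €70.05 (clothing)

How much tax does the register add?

€6.14

Acetaminophen (200 ct) €12.75: over-the-counter medication → 0% → €0.00
Scented candle €23.61: everything else → 3.75% → €0.885375
Pack of socks €8.87: clothing, under €50.00 → 0% → €0.00
Throat lozenges €4.52: over-the-counter medication → 0% → €0.00
Rain jacket €70.05: clothing, €50.00 or more → 7.5% → €5.25375
Unrounded tax sum = €6.139125 → €6.14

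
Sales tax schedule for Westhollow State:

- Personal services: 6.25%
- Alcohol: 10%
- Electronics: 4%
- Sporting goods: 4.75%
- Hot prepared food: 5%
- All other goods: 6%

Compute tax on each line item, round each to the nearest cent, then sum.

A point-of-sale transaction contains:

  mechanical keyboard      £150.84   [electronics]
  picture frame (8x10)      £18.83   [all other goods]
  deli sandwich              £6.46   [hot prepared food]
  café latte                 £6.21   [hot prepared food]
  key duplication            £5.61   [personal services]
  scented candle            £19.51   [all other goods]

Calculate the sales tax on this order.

£9.31

Mechanical keyboard £150.84: electronics → 4% → £6.03
Picture frame (8x10) £18.83: all other goods → 6% → £1.13
Deli sandwich £6.46: hot prepared food → 5% → £0.32
Café latte £6.21: hot prepared food → 5% → £0.31
Key duplication £5.61: personal services → 6.25% → £0.35
Scented candle £19.51: all other goods → 6% → £1.17
Total tax = £6.03 + £1.13 + £0.32 + £0.31 + £0.35 + £1.17 = £9.31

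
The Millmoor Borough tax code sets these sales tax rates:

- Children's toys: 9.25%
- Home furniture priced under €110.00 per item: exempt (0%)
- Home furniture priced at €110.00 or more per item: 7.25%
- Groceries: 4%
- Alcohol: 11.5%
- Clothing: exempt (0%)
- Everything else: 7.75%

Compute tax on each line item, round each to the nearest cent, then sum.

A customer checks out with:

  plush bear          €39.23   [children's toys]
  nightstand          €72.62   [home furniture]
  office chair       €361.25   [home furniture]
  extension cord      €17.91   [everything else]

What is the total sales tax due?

€31.21

Plush bear €39.23: children's toys → 9.25% → €3.63
Nightstand €72.62: home furniture, under €110.00 → 0% → €0.00
Office chair €361.25: home furniture, €110.00 or more → 7.25% → €26.19
Extension cord €17.91: everything else → 7.75% → €1.39
Total tax = €3.63 + €26.19 + €1.39 = €31.21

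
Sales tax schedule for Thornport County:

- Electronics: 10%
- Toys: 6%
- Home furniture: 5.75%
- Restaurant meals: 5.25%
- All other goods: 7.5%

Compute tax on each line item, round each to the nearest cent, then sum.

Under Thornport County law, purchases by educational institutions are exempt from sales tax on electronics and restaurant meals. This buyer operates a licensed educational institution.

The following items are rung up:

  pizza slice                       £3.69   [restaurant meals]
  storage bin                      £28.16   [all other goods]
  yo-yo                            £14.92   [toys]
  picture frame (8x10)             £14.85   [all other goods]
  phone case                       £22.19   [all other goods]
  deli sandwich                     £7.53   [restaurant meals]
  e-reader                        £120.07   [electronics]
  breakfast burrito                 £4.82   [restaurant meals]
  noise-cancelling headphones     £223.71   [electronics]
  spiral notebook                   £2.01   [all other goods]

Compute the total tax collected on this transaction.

£5.93

Pizza slice £3.69: restaurant meals, buyer-exempt → 0% → £0.00
Storage bin £28.16: all other goods → 7.5% → £2.11
Yo-yo £14.92: toys → 6% → £0.90
Picture frame (8x10) £14.85: all other goods → 7.5% → £1.11
Phone case £22.19: all other goods → 7.5% → £1.66
Deli sandwich £7.53: restaurant meals, buyer-exempt → 0% → £0.00
E-reader £120.07: electronics, buyer-exempt → 0% → £0.00
Breakfast burrito £4.82: restaurant meals, buyer-exempt → 0% → £0.00
Noise-cancelling headphones £223.71: electronics, buyer-exempt → 0% → £0.00
Spiral notebook £2.01: all other goods → 7.5% → £0.15
Total tax = £2.11 + £0.90 + £1.11 + £1.66 + £0.15 = £5.93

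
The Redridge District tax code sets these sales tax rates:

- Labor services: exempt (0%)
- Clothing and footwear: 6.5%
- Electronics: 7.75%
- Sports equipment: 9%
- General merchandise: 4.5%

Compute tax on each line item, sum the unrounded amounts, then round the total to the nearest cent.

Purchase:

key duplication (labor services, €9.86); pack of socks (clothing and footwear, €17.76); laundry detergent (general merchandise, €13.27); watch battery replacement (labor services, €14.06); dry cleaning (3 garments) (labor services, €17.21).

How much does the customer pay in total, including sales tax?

Key duplication €9.86: labor services → 0% → €0.00
Pack of socks €17.76: clothing and footwear → 6.5% → €1.1544
Laundry detergent €13.27: general merchandise → 4.5% → €0.59715
Watch battery replacement €14.06: labor services → 0% → €0.00
Dry cleaning (3 garments) €17.21: labor services → 0% → €0.00
Subtotal = €72.16; unrounded tax = €1.75155 → €1.75; total due = €73.91

€73.91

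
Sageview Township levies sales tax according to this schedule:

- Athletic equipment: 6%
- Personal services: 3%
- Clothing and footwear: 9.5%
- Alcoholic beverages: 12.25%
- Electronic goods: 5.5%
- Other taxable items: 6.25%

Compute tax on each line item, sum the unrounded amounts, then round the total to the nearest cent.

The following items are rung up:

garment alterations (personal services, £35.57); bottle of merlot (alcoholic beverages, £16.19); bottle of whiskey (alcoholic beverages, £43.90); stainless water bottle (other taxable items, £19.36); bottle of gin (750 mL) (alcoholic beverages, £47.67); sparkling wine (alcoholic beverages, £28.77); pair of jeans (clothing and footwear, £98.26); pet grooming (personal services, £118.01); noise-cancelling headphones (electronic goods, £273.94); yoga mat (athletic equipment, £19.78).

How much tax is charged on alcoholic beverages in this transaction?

Bottle of merlot £16.19: alcoholic beverages → 12.25% → £1.983275
Bottle of whiskey £43.90: alcoholic beverages → 12.25% → £5.37775
Bottle of gin (750 mL) £47.67: alcoholic beverages → 12.25% → £5.839575
Sparkling wine £28.77: alcoholic beverages → 12.25% → £3.524325
Tax on alcoholic beverages: unrounded sum = £16.724925 → £16.72

£16.72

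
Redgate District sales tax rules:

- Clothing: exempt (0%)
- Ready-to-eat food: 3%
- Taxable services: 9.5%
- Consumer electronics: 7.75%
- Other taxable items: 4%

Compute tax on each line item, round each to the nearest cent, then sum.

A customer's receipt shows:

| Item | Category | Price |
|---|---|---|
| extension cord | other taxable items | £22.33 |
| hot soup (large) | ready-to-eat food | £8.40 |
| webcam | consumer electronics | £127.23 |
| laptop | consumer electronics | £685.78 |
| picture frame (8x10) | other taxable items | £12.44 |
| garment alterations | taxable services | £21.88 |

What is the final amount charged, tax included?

Extension cord £22.33: other taxable items → 4% → £0.89
Hot soup (large) £8.40: ready-to-eat food → 3% → £0.25
Webcam £127.23: consumer electronics → 7.75% → £9.86
Laptop £685.78: consumer electronics → 7.75% → £53.15
Picture frame (8x10) £12.44: other taxable items → 4% → £0.50
Garment alterations £21.88: taxable services → 9.5% → £2.08
Subtotal = £878.06; tax = £66.73; total due = £944.79

£944.79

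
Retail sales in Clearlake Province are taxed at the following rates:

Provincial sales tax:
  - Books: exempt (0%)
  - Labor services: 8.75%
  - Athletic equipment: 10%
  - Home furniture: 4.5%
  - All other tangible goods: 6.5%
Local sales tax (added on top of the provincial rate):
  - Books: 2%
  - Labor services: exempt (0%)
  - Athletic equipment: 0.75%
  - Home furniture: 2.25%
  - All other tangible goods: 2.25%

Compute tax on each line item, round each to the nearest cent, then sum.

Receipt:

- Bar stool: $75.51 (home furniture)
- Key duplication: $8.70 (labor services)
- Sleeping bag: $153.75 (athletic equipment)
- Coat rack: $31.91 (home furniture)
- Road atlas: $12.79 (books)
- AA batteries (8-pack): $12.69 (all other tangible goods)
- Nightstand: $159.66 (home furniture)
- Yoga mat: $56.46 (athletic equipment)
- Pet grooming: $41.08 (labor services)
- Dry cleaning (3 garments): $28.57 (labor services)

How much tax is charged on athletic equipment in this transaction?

Sleeping bag $153.75: athletic equipment → 10% + 0.75% local = 10.75% → $16.53
Yoga mat $56.46: athletic equipment → 10% + 0.75% local = 10.75% → $6.07
Tax on athletic equipment = $16.53 + $6.07 = $22.60

$22.60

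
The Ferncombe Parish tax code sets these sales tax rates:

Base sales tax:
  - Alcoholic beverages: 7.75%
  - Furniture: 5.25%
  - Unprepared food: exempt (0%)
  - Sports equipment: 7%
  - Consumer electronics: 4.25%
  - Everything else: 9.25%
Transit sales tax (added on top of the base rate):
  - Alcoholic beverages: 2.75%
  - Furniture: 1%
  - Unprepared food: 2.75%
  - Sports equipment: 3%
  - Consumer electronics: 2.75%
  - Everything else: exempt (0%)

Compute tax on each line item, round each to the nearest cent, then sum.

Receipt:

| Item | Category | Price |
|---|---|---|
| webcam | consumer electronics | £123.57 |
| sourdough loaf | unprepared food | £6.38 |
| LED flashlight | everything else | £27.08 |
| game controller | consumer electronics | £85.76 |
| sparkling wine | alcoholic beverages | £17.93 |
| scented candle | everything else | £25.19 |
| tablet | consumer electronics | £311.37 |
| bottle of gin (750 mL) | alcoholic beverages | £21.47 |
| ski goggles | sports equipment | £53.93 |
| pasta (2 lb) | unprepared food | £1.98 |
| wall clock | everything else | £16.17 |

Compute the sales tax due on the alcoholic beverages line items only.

£4.13

Sparkling wine £17.93: alcoholic beverages → 7.75% + 2.75% transit = 10.5% → £1.88
Bottle of gin (750 mL) £21.47: alcoholic beverages → 7.75% + 2.75% transit = 10.5% → £2.25
Tax on alcoholic beverages = £1.88 + £2.25 = £4.13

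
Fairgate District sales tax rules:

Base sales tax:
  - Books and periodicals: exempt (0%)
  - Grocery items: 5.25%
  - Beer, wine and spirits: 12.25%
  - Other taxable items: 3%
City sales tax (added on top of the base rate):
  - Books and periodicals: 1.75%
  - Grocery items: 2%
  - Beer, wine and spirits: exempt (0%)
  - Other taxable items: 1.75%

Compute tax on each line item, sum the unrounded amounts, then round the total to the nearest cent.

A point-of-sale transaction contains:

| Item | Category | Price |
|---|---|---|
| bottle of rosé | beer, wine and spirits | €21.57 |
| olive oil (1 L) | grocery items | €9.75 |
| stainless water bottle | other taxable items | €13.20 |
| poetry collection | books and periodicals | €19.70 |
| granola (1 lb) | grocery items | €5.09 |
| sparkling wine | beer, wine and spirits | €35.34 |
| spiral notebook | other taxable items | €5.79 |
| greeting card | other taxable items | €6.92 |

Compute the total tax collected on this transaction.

€9.62

Bottle of rosé €21.57: beer, wine and spirits → 12.25% + 0% city = 12.25% → €2.642325
Olive oil (1 L) €9.75: grocery items → 5.25% + 2% city = 7.25% → €0.706875
Stainless water bottle €13.20: other taxable items → 3% + 1.75% city = 4.75% → €0.627
Poetry collection €19.70: books and periodicals → 0% + 1.75% city = 1.75% → €0.34475
Granola (1 lb) €5.09: grocery items → 5.25% + 2% city = 7.25% → €0.369025
Sparkling wine €35.34: beer, wine and spirits → 12.25% + 0% city = 12.25% → €4.32915
Spiral notebook €5.79: other taxable items → 3% + 1.75% city = 4.75% → €0.275025
Greeting card €6.92: other taxable items → 3% + 1.75% city = 4.75% → €0.3287
Unrounded tax sum = €9.62285 → €9.62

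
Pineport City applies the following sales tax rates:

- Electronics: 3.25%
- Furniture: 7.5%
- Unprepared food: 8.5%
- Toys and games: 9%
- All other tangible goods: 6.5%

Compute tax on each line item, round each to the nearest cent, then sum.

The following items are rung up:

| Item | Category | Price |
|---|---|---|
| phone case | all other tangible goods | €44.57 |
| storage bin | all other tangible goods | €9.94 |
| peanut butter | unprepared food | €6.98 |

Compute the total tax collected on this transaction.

€4.14

Phone case €44.57: all other tangible goods → 6.5% → €2.90
Storage bin €9.94: all other tangible goods → 6.5% → €0.65
Peanut butter €6.98: unprepared food → 8.5% → €0.59
Total tax = €2.90 + €0.65 + €0.59 = €4.14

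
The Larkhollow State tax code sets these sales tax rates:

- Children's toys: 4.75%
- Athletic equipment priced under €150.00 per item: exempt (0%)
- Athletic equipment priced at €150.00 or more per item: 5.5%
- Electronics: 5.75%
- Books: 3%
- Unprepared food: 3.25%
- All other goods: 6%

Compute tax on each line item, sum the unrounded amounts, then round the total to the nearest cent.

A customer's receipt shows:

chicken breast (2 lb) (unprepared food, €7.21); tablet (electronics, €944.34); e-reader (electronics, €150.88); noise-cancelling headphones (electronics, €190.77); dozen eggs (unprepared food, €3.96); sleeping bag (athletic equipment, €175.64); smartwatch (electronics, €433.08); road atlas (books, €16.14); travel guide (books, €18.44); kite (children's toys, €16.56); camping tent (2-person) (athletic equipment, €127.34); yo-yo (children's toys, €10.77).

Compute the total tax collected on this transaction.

Chicken breast (2 lb) €7.21: unprepared food → 3.25% → €0.234325
Tablet €944.34: electronics → 5.75% → €54.29955
E-reader €150.88: electronics → 5.75% → €8.6756
Noise-cancelling headphones €190.77: electronics → 5.75% → €10.969275
Dozen eggs €3.96: unprepared food → 3.25% → €0.1287
Sleeping bag €175.64: athletic equipment, €150.00 or more → 5.5% → €9.6602
Smartwatch €433.08: electronics → 5.75% → €24.9021
Road atlas €16.14: books → 3% → €0.4842
Travel guide €18.44: books → 3% → €0.5532
Kite €16.56: children's toys → 4.75% → €0.7866
Camping tent (2-person) €127.34: athletic equipment, under €150.00 → 0% → €0.00
Yo-yo €10.77: children's toys → 4.75% → €0.511575
Unrounded tax sum = €111.205325 → €111.21

€111.21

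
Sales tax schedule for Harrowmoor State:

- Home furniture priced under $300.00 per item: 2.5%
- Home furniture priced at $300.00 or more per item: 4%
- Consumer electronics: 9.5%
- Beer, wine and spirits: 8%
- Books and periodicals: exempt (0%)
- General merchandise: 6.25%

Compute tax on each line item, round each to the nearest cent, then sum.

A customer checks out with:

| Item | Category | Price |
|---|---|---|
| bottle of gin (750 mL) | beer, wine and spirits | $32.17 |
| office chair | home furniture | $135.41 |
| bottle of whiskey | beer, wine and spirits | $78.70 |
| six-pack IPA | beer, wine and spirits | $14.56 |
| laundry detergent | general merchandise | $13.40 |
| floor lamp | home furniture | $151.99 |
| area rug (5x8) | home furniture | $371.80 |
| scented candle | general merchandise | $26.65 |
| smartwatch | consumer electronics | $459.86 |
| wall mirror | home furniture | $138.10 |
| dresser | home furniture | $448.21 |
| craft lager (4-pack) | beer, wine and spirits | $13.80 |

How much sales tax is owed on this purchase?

Bottle of gin (750 mL) $32.17: beer, wine and spirits → 8% → $2.57
Office chair $135.41: home furniture, under $300.00 → 2.5% → $3.39
Bottle of whiskey $78.70: beer, wine and spirits → 8% → $6.30
Six-pack IPA $14.56: beer, wine and spirits → 8% → $1.16
Laundry detergent $13.40: general merchandise → 6.25% → $0.84
Floor lamp $151.99: home furniture, under $300.00 → 2.5% → $3.80
Area rug (5x8) $371.80: home furniture, $300.00 or more → 4% → $14.87
Scented candle $26.65: general merchandise → 6.25% → $1.67
Smartwatch $459.86: consumer electronics → 9.5% → $43.69
Wall mirror $138.10: home furniture, under $300.00 → 2.5% → $3.45
Dresser $448.21: home furniture, $300.00 or more → 4% → $17.93
Craft lager (4-pack) $13.80: beer, wine and spirits → 8% → $1.10
Total tax = $2.57 + $3.39 + $6.30 + $1.16 + $0.84 + $3.80 + $14.87 + $1.67 + $43.69 + $3.45 + $17.93 + $1.10 = $100.77

$100.77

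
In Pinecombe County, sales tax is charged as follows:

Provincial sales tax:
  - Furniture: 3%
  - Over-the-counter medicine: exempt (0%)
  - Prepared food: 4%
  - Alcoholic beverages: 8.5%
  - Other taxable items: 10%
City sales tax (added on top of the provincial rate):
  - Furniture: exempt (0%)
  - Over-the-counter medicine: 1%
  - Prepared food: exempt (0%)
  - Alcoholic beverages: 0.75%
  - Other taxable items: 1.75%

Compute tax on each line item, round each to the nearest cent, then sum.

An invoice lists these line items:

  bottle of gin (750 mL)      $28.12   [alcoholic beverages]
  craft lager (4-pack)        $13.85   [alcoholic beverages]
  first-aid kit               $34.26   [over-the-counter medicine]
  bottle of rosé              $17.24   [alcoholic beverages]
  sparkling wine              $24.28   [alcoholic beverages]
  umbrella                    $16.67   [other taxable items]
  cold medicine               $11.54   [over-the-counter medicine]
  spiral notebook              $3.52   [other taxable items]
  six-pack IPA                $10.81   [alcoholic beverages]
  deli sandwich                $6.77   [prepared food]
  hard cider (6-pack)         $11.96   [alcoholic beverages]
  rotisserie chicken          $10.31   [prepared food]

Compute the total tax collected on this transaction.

$13.34

Bottle of gin (750 mL) $28.12: alcoholic beverages → 8.5% + 0.75% city = 9.25% → $2.60
Craft lager (4-pack) $13.85: alcoholic beverages → 8.5% + 0.75% city = 9.25% → $1.28
First-aid kit $34.26: over-the-counter medicine → 0% + 1% city = 1% → $0.34
Bottle of rosé $17.24: alcoholic beverages → 8.5% + 0.75% city = 9.25% → $1.59
Sparkling wine $24.28: alcoholic beverages → 8.5% + 0.75% city = 9.25% → $2.25
Umbrella $16.67: other taxable items → 10% + 1.75% city = 11.75% → $1.96
Cold medicine $11.54: over-the-counter medicine → 0% + 1% city = 1% → $0.12
Spiral notebook $3.52: other taxable items → 10% + 1.75% city = 11.75% → $0.41
Six-pack IPA $10.81: alcoholic beverages → 8.5% + 0.75% city = 9.25% → $1.00
Deli sandwich $6.77: prepared food → 4% + 0% city = 4% → $0.27
Hard cider (6-pack) $11.96: alcoholic beverages → 8.5% + 0.75% city = 9.25% → $1.11
Rotisserie chicken $10.31: prepared food → 4% + 0% city = 4% → $0.41
Total tax = $2.60 + $1.28 + $0.34 + $1.59 + $2.25 + $1.96 + $0.12 + $0.41 + $1.00 + $0.27 + $1.11 + $0.41 = $13.34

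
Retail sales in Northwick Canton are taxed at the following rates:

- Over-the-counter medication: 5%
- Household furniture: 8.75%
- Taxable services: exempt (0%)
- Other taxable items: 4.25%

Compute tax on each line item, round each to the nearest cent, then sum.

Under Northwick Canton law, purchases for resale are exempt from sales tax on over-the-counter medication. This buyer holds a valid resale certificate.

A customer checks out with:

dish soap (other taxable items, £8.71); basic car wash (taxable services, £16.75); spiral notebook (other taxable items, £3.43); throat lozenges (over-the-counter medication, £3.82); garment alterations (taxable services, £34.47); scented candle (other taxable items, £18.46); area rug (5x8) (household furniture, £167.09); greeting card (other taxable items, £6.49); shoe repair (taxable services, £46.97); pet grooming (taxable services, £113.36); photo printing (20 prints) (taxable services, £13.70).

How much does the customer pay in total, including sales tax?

Dish soap £8.71: other taxable items → 4.25% → £0.37
Basic car wash £16.75: taxable services → 0% → £0.00
Spiral notebook £3.43: other taxable items → 4.25% → £0.15
Throat lozenges £3.82: over-the-counter medication, buyer-exempt → 0% → £0.00
Garment alterations £34.47: taxable services → 0% → £0.00
Scented candle £18.46: other taxable items → 4.25% → £0.78
Area rug (5x8) £167.09: household furniture → 8.75% → £14.62
Greeting card £6.49: other taxable items → 4.25% → £0.28
Shoe repair £46.97: taxable services → 0% → £0.00
Pet grooming £113.36: taxable services → 0% → £0.00
Photo printing (20 prints) £13.70: taxable services → 0% → £0.00
Subtotal = £433.25; tax = £16.20; total due = £449.45

£449.45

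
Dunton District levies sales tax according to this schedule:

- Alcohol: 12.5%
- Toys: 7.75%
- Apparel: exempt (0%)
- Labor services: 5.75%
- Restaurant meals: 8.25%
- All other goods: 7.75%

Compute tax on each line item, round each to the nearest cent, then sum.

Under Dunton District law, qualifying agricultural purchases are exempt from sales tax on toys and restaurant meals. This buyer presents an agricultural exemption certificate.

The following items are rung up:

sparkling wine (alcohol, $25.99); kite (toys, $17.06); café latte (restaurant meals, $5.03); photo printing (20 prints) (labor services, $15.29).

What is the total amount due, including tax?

Sparkling wine $25.99: alcohol → 12.5% → $3.25
Kite $17.06: toys, buyer-exempt → 0% → $0.00
Café latte $5.03: restaurant meals, buyer-exempt → 0% → $0.00
Photo printing (20 prints) $15.29: labor services → 5.75% → $0.88
Subtotal = $63.37; tax = $4.13; total due = $67.50

$67.50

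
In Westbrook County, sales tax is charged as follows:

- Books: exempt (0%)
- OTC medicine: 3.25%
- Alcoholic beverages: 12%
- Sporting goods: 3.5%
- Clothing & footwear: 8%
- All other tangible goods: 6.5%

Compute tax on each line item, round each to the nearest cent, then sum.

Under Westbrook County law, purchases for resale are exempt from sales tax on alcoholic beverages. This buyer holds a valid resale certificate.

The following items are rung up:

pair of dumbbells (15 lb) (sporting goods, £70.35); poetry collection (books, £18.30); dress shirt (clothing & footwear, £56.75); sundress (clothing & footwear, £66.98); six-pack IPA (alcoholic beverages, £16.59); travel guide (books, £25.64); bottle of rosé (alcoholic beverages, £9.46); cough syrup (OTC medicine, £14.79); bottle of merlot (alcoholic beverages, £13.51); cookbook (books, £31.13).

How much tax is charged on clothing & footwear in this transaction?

£9.90

Dress shirt £56.75: clothing & footwear → 8% → £4.54
Sundress £66.98: clothing & footwear → 8% → £5.36
Tax on clothing & footwear = £4.54 + £5.36 = £9.90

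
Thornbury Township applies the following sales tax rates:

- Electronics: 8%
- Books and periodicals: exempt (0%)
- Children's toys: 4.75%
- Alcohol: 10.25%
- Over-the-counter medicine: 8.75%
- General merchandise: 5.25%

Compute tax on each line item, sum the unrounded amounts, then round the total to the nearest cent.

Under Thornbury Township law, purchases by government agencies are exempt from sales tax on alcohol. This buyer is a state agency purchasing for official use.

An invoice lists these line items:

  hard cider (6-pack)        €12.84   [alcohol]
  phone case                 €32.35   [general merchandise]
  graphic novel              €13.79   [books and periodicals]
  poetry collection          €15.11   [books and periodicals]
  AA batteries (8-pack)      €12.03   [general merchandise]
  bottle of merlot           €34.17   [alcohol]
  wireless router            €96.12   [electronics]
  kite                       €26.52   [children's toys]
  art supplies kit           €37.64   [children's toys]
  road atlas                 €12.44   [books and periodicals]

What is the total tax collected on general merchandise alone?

Phone case €32.35: general merchandise → 5.25% → €1.698375
AA batteries (8-pack) €12.03: general merchandise → 5.25% → €0.631575
Tax on general merchandise: unrounded sum = €2.32995 → €2.33

€2.33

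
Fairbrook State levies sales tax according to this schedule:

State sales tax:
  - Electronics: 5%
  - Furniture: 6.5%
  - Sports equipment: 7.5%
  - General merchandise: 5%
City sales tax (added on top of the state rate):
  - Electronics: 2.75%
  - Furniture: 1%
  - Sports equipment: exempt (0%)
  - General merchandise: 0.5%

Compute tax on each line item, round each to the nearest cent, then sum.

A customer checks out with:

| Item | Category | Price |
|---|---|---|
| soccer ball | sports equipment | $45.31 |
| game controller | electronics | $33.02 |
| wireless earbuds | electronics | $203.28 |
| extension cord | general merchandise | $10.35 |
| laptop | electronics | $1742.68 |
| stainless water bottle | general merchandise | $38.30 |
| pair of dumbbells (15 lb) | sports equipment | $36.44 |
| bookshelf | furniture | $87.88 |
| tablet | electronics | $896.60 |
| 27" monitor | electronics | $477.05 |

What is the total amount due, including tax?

$3846.14

Soccer ball $45.31: sports equipment → 7.5% + 0% city = 7.5% → $3.40
Game controller $33.02: electronics → 5% + 2.75% city = 7.75% → $2.56
Wireless earbuds $203.28: electronics → 5% + 2.75% city = 7.75% → $15.75
Extension cord $10.35: general merchandise → 5% + 0.5% city = 5.5% → $0.57
Laptop $1742.68: electronics → 5% + 2.75% city = 7.75% → $135.06
Stainless water bottle $38.30: general merchandise → 5% + 0.5% city = 5.5% → $2.11
Pair of dumbbells (15 lb) $36.44: sports equipment → 7.5% + 0% city = 7.5% → $2.73
Bookshelf $87.88: furniture → 6.5% + 1% city = 7.5% → $6.59
Tablet $896.60: electronics → 5% + 2.75% city = 7.75% → $69.49
27" monitor $477.05: electronics → 5% + 2.75% city = 7.75% → $36.97
Subtotal = $3570.91; tax = $275.23; total due = $3846.14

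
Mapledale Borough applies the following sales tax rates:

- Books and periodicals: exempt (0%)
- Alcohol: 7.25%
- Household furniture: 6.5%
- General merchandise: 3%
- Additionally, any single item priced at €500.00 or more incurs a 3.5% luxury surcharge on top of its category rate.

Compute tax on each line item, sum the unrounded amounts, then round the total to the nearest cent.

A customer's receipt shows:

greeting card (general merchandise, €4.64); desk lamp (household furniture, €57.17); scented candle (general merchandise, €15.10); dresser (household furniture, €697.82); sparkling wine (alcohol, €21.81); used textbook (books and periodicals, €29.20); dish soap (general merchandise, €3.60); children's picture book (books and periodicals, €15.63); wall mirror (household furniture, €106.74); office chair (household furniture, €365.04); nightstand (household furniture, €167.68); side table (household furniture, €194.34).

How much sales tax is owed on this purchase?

Greeting card €4.64: general merchandise → 3% → €0.1392
Desk lamp €57.17: household furniture → 6.5% → €3.71605
Scented candle €15.10: general merchandise → 3% → €0.453
Dresser €697.82: household furniture → 6.5% + 3.5% surcharge = 10% → €69.782
Sparkling wine €21.81: alcohol → 7.25% → €1.581225
Used textbook €29.20: books and periodicals → 0% → €0.00
Dish soap €3.60: general merchandise → 3% → €0.108
Children's picture book €15.63: books and periodicals → 0% → €0.00
Wall mirror €106.74: household furniture → 6.5% → €6.9381
Office chair €365.04: household furniture → 6.5% → €23.7276
Nightstand €167.68: household furniture → 6.5% → €10.8992
Side table €194.34: household furniture → 6.5% → €12.6321
Unrounded tax sum = €129.976475 → €129.98

€129.98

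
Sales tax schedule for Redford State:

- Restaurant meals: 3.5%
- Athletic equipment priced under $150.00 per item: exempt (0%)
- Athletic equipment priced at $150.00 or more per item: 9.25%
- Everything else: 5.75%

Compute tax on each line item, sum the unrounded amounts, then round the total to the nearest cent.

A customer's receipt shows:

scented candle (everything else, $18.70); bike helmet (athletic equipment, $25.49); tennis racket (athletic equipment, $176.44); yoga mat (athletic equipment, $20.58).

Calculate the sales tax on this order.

$17.40

Scented candle $18.70: everything else → 5.75% → $1.07525
Bike helmet $25.49: athletic equipment, under $150.00 → 0% → $0.00
Tennis racket $176.44: athletic equipment, $150.00 or more → 9.25% → $16.3207
Yoga mat $20.58: athletic equipment, under $150.00 → 0% → $0.00
Unrounded tax sum = $17.39595 → $17.40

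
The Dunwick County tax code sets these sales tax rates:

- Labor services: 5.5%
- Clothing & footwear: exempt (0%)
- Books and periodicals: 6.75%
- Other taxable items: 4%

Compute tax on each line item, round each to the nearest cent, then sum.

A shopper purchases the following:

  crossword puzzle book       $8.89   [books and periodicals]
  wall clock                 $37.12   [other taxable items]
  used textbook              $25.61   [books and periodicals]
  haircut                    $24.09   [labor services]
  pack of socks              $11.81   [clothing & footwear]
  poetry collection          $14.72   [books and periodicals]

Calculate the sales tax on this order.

$6.12

Crossword puzzle book $8.89: books and periodicals → 6.75% → $0.60
Wall clock $37.12: other taxable items → 4% → $1.48
Used textbook $25.61: books and periodicals → 6.75% → $1.73
Haircut $24.09: labor services → 5.5% → $1.32
Pack of socks $11.81: clothing & footwear → 0% → $0.00
Poetry collection $14.72: books and periodicals → 6.75% → $0.99
Total tax = $0.60 + $1.48 + $1.73 + $1.32 + $0.99 = $6.12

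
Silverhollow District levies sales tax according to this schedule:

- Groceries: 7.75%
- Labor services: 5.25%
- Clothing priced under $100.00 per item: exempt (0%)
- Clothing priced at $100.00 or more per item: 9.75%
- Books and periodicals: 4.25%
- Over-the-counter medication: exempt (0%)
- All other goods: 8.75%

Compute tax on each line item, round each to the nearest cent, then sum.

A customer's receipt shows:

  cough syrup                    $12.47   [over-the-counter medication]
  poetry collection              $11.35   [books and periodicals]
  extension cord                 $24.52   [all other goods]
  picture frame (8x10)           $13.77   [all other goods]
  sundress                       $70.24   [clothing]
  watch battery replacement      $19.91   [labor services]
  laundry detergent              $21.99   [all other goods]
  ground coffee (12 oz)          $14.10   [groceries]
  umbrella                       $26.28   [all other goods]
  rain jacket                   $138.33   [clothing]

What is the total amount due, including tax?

$376.64

Cough syrup $12.47: over-the-counter medication → 0% → $0.00
Poetry collection $11.35: books and periodicals → 4.25% → $0.48
Extension cord $24.52: all other goods → 8.75% → $2.15
Picture frame (8x10) $13.77: all other goods → 8.75% → $1.20
Sundress $70.24: clothing, under $100.00 → 0% → $0.00
Watch battery replacement $19.91: labor services → 5.25% → $1.05
Laundry detergent $21.99: all other goods → 8.75% → $1.92
Ground coffee (12 oz) $14.10: groceries → 7.75% → $1.09
Umbrella $26.28: all other goods → 8.75% → $2.30
Rain jacket $138.33: clothing, $100.00 or more → 9.75% → $13.49
Subtotal = $352.96; tax = $23.68; total due = $376.64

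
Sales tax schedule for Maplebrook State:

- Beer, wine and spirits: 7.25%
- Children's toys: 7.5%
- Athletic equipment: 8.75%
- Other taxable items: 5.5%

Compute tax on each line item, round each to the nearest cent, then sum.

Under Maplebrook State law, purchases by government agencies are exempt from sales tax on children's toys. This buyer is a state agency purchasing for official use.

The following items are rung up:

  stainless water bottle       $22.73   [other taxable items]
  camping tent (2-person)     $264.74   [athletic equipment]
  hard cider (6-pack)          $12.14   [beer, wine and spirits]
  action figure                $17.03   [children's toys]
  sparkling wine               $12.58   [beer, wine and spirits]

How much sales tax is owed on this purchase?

Stainless water bottle $22.73: other taxable items → 5.5% → $1.25
Camping tent (2-person) $264.74: athletic equipment → 8.75% → $23.16
Hard cider (6-pack) $12.14: beer, wine and spirits → 7.25% → $0.88
Action figure $17.03: children's toys, buyer-exempt → 0% → $0.00
Sparkling wine $12.58: beer, wine and spirits → 7.25% → $0.91
Total tax = $1.25 + $23.16 + $0.88 + $0.91 = $26.20

$26.20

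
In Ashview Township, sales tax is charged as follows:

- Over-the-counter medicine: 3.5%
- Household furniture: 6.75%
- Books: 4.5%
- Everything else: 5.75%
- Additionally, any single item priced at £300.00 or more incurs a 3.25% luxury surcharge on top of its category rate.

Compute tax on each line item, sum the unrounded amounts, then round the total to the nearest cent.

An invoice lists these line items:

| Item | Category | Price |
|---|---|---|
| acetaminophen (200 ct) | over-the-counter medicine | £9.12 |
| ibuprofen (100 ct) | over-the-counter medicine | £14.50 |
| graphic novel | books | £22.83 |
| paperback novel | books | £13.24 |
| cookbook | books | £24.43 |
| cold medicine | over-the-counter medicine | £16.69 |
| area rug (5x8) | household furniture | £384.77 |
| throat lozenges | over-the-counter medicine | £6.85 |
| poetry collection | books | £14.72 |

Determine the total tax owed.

£43.51

Acetaminophen (200 ct) £9.12: over-the-counter medicine → 3.5% → £0.3192
Ibuprofen (100 ct) £14.50: over-the-counter medicine → 3.5% → £0.5075
Graphic novel £22.83: books → 4.5% → £1.02735
Paperback novel £13.24: books → 4.5% → £0.5958
Cookbook £24.43: books → 4.5% → £1.09935
Cold medicine £16.69: over-the-counter medicine → 3.5% → £0.58415
Area rug (5x8) £384.77: household furniture → 6.75% + 3.25% surcharge = 10% → £38.477
Throat lozenges £6.85: over-the-counter medicine → 3.5% → £0.23975
Poetry collection £14.72: books → 4.5% → £0.6624
Unrounded tax sum = £43.5125 → £43.51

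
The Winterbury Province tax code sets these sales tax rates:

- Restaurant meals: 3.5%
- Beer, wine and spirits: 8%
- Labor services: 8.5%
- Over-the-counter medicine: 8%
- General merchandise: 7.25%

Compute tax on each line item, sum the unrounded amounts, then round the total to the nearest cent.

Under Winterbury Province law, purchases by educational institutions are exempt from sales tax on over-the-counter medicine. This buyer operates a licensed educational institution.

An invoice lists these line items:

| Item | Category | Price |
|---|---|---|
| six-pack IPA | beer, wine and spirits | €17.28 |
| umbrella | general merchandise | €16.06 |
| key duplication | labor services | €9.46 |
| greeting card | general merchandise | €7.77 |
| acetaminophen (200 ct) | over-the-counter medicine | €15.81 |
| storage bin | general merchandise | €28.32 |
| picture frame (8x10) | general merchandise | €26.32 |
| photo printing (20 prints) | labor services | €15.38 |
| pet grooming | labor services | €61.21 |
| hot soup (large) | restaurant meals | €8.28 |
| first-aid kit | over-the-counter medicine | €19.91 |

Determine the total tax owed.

€14.68

Six-pack IPA €17.28: beer, wine and spirits → 8% → €1.3824
Umbrella €16.06: general merchandise → 7.25% → €1.16435
Key duplication €9.46: labor services → 8.5% → €0.8041
Greeting card €7.77: general merchandise → 7.25% → €0.563325
Acetaminophen (200 ct) €15.81: over-the-counter medicine, buyer-exempt → 0% → €0.00
Storage bin €28.32: general merchandise → 7.25% → €2.0532
Picture frame (8x10) €26.32: general merchandise → 7.25% → €1.9082
Photo printing (20 prints) €15.38: labor services → 8.5% → €1.3073
Pet grooming €61.21: labor services → 8.5% → €5.20285
Hot soup (large) €8.28: restaurant meals → 3.5% → €0.2898
First-aid kit €19.91: over-the-counter medicine, buyer-exempt → 0% → €0.00
Unrounded tax sum = €14.675525 → €14.68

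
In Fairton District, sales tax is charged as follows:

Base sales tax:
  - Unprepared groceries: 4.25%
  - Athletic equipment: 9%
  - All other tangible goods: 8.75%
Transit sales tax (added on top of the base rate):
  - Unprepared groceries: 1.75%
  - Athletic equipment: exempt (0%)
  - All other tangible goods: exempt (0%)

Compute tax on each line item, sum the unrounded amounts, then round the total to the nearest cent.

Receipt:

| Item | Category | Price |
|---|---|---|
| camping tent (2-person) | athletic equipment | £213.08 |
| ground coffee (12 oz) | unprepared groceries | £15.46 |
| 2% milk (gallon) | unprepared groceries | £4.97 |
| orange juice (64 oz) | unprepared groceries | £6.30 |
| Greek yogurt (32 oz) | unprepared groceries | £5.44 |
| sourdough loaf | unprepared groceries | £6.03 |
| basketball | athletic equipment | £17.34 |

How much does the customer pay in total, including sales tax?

£291.65

Camping tent (2-person) £213.08: athletic equipment → 9% + 0% transit = 9% → £19.1772
Ground coffee (12 oz) £15.46: unprepared groceries → 4.25% + 1.75% transit = 6% → £0.9276
2% milk (gallon) £4.97: unprepared groceries → 4.25% + 1.75% transit = 6% → £0.2982
Orange juice (64 oz) £6.30: unprepared groceries → 4.25% + 1.75% transit = 6% → £0.378
Greek yogurt (32 oz) £5.44: unprepared groceries → 4.25% + 1.75% transit = 6% → £0.3264
Sourdough loaf £6.03: unprepared groceries → 4.25% + 1.75% transit = 6% → £0.3618
Basketball £17.34: athletic equipment → 9% + 0% transit = 9% → £1.5606
Subtotal = £268.62; unrounded tax = £23.0298 → £23.03; total due = £291.65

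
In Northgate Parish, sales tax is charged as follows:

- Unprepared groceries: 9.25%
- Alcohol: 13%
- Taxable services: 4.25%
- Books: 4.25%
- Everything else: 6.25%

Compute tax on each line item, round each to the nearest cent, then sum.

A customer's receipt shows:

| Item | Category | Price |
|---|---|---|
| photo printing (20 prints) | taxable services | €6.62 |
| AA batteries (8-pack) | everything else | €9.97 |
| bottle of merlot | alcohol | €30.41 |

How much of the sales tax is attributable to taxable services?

Photo printing (20 prints) €6.62: taxable services → 4.25% → €0.28
Tax on taxable services = €0.28

€0.28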